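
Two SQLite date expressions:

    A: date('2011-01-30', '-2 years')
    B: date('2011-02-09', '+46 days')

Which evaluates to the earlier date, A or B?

A

A = 2009-01-30.
B = 2011-03-27.
A is earlier.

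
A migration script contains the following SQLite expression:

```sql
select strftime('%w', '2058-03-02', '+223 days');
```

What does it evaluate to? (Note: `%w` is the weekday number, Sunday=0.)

5

First apply '+223 days': 2058-03-02 → 2058-10-11.
2058-10-11 is a Friday; with Sunday=0 that is 5.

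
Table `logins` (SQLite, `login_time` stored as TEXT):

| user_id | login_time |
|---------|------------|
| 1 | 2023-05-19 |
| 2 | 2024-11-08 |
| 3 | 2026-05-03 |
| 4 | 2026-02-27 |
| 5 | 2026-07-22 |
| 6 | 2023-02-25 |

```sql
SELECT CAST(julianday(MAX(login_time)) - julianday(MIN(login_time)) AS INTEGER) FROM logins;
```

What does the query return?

1243

MIN = 2023-02-25, MAX = 2026-07-22.
3 days remain in February 2023 after the 25th (28 − 25).
Full months from March 2023 through June 2026 contribute their day counts.
Then 22 days into July 2026.
Total: 3 + 31 + 30 + 31 + 30 + 31 + 31 + 30 + 31 + 30 + 31 + 31 + 29 + 31 + 30 + 31 + 30 + 31 + 31 + 30 + 31 + 30 + 31 + 31 + 28 + 31 + 30 + 31 + 30 + 31 + 31 + 30 + 31 + 30 + 31 + 31 + 28 + 31 + 30 + 31 + 30 + 22 = 1243.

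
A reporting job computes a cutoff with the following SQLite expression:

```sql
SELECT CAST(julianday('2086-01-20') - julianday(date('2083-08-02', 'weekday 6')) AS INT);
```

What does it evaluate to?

897

`weekday 6` advances to the next Saturday; 2083-08-02 is a Monday, so it moves forward to 2083-08-07.
24 days remain in August 2083 after the 7th (31 − 7).
Full months from September 2083 through December 2085 contribute their day counts.
Then 20 days into January 2086.
Total: 24 + 30 + 31 + 30 + 31 + 31 + 29 + 31 + 30 + 31 + 30 + 31 + 31 + 30 + 31 + 30 + 31 + 31 + 28 + 31 + 30 + 31 + 30 + 31 + 31 + 30 + 31 + 30 + 31 + 20 = 897.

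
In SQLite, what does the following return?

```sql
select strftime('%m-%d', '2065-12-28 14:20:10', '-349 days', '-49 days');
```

First apply '-349 days', '-49 days': 2065-12-28 14:20:10 → 2064-11-25 14:20:10.
`%m-%d` extracts the month-day: 11-25.

11-25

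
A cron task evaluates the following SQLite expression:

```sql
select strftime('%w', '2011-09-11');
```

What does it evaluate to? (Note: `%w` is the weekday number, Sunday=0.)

0

2011-09-11 is a Sunday; with Sunday=0 that is 0.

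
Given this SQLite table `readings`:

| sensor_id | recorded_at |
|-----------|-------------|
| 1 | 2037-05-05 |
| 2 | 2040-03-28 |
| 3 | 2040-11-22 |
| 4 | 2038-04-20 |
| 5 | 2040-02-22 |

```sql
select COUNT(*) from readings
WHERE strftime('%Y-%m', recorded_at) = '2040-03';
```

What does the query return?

1

Rows with year-month 2040-03: 2040-03-28 → 1.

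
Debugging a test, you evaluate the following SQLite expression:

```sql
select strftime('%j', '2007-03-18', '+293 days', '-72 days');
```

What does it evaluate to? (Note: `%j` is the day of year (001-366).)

First apply '+293 days', '-72 days': 2007-03-18 → 2007-10-25.
Day-of-year for 2007-10-25: days since 2007-01-01 inclusive = 298, zero-padded to 298.

298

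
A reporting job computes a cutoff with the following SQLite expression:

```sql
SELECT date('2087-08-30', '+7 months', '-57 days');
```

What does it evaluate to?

Adding +7 months to 2087-08-30 gives 2088-03-30.
Applying '-57 days' to 2088-03-30: counting 57 days back gives 2088-02-02.

2088-02-02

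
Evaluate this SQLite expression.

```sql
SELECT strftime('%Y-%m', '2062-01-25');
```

`%Y-%m` extracts the year-month: 2062-01.

2062-01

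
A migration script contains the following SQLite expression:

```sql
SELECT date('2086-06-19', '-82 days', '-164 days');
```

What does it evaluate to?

Applying '-82 days' to 2086-06-19: counting 82 days back gives 2086-03-29.
Applying '-164 days' to 2086-03-29: counting 164 days back gives 2085-10-16.

2085-10-16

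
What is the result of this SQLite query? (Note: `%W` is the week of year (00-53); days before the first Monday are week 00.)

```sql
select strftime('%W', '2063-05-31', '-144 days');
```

First apply '-144 days': 2063-05-31 → 2063-01-07.
2063-01-07 is a Sunday. SQLite's %W counts Mondays since the year started; the result is 01.

01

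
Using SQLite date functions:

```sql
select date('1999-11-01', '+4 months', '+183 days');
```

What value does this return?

2000-08-31

Adding +4 months to 1999-11-01 gives 2000-03-01.
Applying '+183 days' to 2000-03-01: counting 183 days forward gives 2000-08-31.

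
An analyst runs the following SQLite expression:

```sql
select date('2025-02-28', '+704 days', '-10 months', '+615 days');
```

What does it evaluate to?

2027-12-08

Applying '+704 days' to 2025-02-28: counting 704 days forward gives 2027-02-02.
Adding -10 months to 2027-02-02 gives 2026-04-02.
Applying '+615 days' to 2026-04-02: counting 615 days forward gives 2027-12-08.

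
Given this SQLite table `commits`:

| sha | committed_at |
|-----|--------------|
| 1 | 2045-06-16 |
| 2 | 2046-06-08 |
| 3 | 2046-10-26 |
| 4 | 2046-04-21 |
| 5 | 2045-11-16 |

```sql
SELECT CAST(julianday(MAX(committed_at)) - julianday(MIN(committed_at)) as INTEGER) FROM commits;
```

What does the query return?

MIN = 2045-06-16, MAX = 2046-10-26.
14 days remain in June 2045 after the 16th (30 − 16).
Full months from July 2045 through September 2046 contribute their day counts.
Then 26 days into October 2046.
Total: 14 + 31 + 31 + 30 + 31 + 30 + 31 + 31 + 28 + 31 + 30 + 31 + 30 + 31 + 31 + 30 + 26 = 497.

497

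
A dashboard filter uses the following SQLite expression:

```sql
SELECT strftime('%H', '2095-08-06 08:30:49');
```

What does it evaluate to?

08

`%H` extracts the 2-digit hour (00-23): 08.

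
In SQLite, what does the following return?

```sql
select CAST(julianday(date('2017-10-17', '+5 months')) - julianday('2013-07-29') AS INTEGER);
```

1692

Adding +5 months to 2017-10-17 gives 2018-03-17.
2 days remain in July 2013 after the 29th (31 − 29).
Full months from August 2013 through February 2018 contribute their day counts.
Then 17 days into March 2018.
Total: 2 + 31 + 30 + 31 + 30 + 31 + 31 + 28 + 31 + 30 + 31 + 30 + 31 + 31 + 30 + 31 + 30 + 31 + 31 + 28 + 31 + 30 + 31 + 30 + 31 + 31 + 30 + 31 + 30 + 31 + 31 + 29 + 31 + 30 + 31 + 30 + 31 + 31 + 30 + 31 + 30 + 31 + 31 + 28 + 31 + 30 + 31 + 30 + 31 + 31 + 30 + 31 + 30 + 31 + 31 + 28 + 17 = 1692.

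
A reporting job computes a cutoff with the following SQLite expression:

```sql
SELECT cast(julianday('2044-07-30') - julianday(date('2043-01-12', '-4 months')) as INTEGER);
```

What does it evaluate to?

Adding -4 months to 2043-01-12 gives 2042-09-12.
18 days remain in September 2042 after the 12th (30 − 12).
Full months from October 2042 through June 2044 contribute their day counts.
Then 30 days into July 2044.
Total: 18 + 31 + 30 + 31 + 31 + 28 + 31 + 30 + 31 + 30 + 31 + 31 + 30 + 31 + 30 + 31 + 31 + 29 + 31 + 30 + 31 + 30 + 30 = 687.

687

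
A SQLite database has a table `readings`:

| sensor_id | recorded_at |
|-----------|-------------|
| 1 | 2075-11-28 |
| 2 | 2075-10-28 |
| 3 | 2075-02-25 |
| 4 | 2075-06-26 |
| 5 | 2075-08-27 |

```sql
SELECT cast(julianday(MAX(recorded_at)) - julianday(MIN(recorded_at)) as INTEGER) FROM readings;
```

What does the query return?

MIN = 2075-02-25, MAX = 2075-11-28.
3 days remain in February 2075 after the 25th (28 − 25).
Full months from March 2075 through October 2075 contribute their day counts.
Then 28 days into November 2075.
Total: 3 + 31 + 30 + 31 + 30 + 31 + 31 + 30 + 31 + 28 = 276.

276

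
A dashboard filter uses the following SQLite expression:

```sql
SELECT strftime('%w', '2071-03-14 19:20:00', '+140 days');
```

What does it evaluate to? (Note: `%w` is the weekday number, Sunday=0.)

6

First apply '+140 days': 2071-03-14 19:20:00 → 2071-08-01 19:20:00.
2071-08-01 is a Saturday; with Sunday=0 that is 6.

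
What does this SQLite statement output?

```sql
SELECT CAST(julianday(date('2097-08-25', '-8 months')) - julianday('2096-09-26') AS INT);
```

Adding -8 months to 2097-08-25 gives 2096-12-25.
4 days remain in September 2096 after the 26th (30 − 26).
October 2096: 31 days.
November 2096: 30 days.
Then 25 days into December 2096.
Total: 4 + 31 + 30 + 25 = 90.

90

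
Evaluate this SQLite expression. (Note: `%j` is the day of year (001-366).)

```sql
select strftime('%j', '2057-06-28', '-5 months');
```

First apply '-5 months': 2057-06-28 → 2057-01-28.
Day-of-year for 2057-01-28: days since 2057-01-01 inclusive = 28, zero-padded to 028.

028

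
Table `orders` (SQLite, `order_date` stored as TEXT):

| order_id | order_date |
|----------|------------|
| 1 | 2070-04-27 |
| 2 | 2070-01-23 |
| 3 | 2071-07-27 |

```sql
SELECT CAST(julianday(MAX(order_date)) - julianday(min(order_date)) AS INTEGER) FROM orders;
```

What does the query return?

MIN = 2070-01-23, MAX = 2071-07-27.
8 days remain in January 2070 after the 23rd (31 − 23).
Full months from February 2070 through June 2071 contribute their day counts.
Then 27 days into July 2071.
Total: 8 + 28 + 31 + 30 + 31 + 30 + 31 + 31 + 30 + 31 + 30 + 31 + 31 + 28 + 31 + 30 + 31 + 30 + 27 = 550.

550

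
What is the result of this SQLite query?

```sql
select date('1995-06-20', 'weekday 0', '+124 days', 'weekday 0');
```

`weekday 0` advances to the next Sunday; 1995-06-20 is a Tuesday, so it moves forward to 1995-06-25.
Applying '+124 days' to 1995-06-25: counting 124 days forward gives 1995-10-27.
`weekday 0` advances to the next Sunday; 1995-10-27 is a Friday, so it moves forward to 1995-10-29.

1995-10-29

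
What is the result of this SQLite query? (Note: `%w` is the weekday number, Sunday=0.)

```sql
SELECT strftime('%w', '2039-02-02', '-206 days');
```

0

First apply '-206 days': 2039-02-02 → 2038-07-11.
2038-07-11 is a Sunday; with Sunday=0 that is 0.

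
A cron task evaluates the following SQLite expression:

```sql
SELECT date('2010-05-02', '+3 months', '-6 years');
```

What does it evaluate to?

Adding +3 months to 2010-05-02 gives 2010-08-02.
Adding -6 years to 2010-08-02 gives 2004-08-02.

2004-08-02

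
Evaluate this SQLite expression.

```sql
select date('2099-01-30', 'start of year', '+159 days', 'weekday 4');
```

`start of year` rewinds 2099-01-30 to 2099-01-01.
Applying '+159 days' to 2099-01-01: counting 159 days forward gives 2099-06-09.
`weekday 4` advances to the next Thursday; 2099-06-09 is a Tuesday, so it moves forward to 2099-06-11.

2099-06-11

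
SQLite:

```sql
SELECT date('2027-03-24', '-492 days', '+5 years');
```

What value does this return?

2030-11-17

Applying '-492 days' to 2027-03-24: counting 492 days back gives 2025-11-17.
Adding +5 years to 2025-11-17 gives 2030-11-17.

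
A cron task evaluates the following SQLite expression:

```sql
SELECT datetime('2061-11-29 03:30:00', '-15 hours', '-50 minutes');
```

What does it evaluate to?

2061-11-28 11:40:00

-15 hours from 2061-11-29 03:30:00 is 2061-11-28 12:30:00 (crosses midnight).
-50 minutes from 2061-11-28 12:30:00 is 2061-11-28 11:40:00.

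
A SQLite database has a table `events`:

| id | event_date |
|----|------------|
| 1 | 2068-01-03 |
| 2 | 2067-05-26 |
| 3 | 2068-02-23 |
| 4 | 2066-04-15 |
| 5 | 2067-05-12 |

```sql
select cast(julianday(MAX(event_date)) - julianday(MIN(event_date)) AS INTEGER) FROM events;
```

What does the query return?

679

MIN = 2066-04-15, MAX = 2068-02-23.
15 days remain in April 2066 after the 15th (30 − 15).
Full months from May 2066 through January 2068 contribute their day counts.
Then 23 days into February 2068.
Total: 15 + 31 + 30 + 31 + 31 + 30 + 31 + 30 + 31 + 31 + 28 + 31 + 30 + 31 + 30 + 31 + 31 + 30 + 31 + 30 + 31 + 31 + 23 = 679.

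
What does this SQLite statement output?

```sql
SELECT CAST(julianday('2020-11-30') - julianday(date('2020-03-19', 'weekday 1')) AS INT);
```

`weekday 1` advances to the next Monday; 2020-03-19 is a Thursday, so it moves forward to 2020-03-23.
8 days remain in March 2020 after the 23rd (31 − 23).
Full months from April 2020 through October 2020 contribute their day counts.
Then 30 days into November 2020.
Total: 8 + 30 + 31 + 30 + 31 + 31 + 30 + 31 + 30 = 252.

252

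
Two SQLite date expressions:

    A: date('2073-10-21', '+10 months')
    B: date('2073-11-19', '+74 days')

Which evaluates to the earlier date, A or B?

B

A = 2074-08-21.
B = 2074-02-01.
B is earlier.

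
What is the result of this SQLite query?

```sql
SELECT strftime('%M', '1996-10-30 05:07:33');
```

`%M` extracts the 2-digit minute: 07.

07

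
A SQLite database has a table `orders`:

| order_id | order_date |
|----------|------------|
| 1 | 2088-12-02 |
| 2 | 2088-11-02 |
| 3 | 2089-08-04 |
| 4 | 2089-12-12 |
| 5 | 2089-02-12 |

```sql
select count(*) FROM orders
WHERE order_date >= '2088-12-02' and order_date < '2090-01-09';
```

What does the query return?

4

Rows in [2088-12-02, 2090-01-09): 2088-12-02, 2089-08-04, 2089-12-12, 2089-02-12 → 4 rows.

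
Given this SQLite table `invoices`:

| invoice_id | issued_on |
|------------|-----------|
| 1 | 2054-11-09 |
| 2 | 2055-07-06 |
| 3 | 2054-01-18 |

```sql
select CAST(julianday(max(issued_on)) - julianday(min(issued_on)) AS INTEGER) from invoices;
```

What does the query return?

534

MIN = 2054-01-18, MAX = 2055-07-06.
13 days remain in January 2054 after the 18th (31 − 18).
Full months from February 2054 through June 2055 contribute their day counts.
Then 6 days into July 2055.
Total: 13 + 28 + 31 + 30 + 31 + 30 + 31 + 31 + 30 + 31 + 30 + 31 + 31 + 28 + 31 + 30 + 31 + 30 + 6 = 534.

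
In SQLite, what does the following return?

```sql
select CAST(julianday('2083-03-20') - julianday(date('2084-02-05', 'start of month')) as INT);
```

`start of month` rewinds 2084-02-05 to 2084-02-01.
11 days remain in March 2083 after the 20th (31 − 20).
Full months from April 2083 through January 2084 contribute their day counts.
Then 1 day into February 2084.
Total: 11 + 30 + 31 + 30 + 31 + 31 + 30 + 31 + 30 + 31 + 31 + 1 = 318.
The subtraction is earlier − later, so the result is −318 → -318.

-318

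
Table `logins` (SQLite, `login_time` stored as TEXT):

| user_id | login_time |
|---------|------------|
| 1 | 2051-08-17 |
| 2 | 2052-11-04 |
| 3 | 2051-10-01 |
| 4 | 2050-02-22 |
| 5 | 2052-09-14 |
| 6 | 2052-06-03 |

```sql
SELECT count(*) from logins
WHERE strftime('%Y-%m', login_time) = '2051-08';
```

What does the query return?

1

Rows with year-month 2051-08: 2051-08-17 → 1.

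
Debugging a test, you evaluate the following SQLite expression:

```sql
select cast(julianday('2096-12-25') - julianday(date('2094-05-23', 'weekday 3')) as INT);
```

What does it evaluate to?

944

`weekday 3` advances to the next Wednesday; 2094-05-23 is a Sunday, so it moves forward to 2094-05-26.
5 days remain in May 2094 after the 26th (31 − 26).
Full months from June 2094 through November 2096 contribute their day counts.
Then 25 days into December 2096.
Total: 5 + 30 + 31 + 31 + 30 + 31 + 30 + 31 + 31 + 28 + 31 + 30 + 31 + 30 + 31 + 31 + 30 + 31 + 30 + 31 + 31 + 29 + 31 + 30 + 31 + 30 + 31 + 31 + 30 + 31 + 30 + 25 = 944.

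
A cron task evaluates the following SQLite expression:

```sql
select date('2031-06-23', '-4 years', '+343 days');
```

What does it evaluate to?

2028-05-31

Adding -4 years to 2031-06-23 gives 2027-06-23.
Applying '+343 days' to 2027-06-23: counting 343 days forward gives 2028-05-31.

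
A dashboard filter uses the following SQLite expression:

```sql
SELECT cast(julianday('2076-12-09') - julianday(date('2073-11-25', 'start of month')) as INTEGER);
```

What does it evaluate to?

1134

`start of month` rewinds 2073-11-25 to 2073-11-01.
29 days remain in November 2073 after the 1st (30 − 1).
Full months from December 2073 through November 2076 contribute their day counts.
Then 9 days into December 2076.
Total: 29 + 31 + 31 + 28 + 31 + 30 + 31 + 30 + 31 + 31 + 30 + 31 + 30 + 31 + 31 + 28 + 31 + 30 + 31 + 30 + 31 + 31 + 30 + 31 + 30 + 31 + 31 + 29 + 31 + 30 + 31 + 30 + 31 + 31 + 30 + 31 + 30 + 9 = 1134.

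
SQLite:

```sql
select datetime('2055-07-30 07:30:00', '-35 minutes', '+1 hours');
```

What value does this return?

2055-07-30 07:55:00

-35 minutes from 2055-07-30 07:30:00 is 2055-07-30 06:55:00.
+1 hours from 2055-07-30 06:55:00 is 2055-07-30 07:55:00.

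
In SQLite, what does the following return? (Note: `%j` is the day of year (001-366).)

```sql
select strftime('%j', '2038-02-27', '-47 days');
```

011

First apply '-47 days': 2038-02-27 → 2038-01-11.
Day-of-year for 2038-01-11: days since 2038-01-01 inclusive = 11, zero-padded to 011.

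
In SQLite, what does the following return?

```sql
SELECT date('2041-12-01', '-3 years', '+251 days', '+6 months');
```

Adding -3 years to 2041-12-01 gives 2038-12-01.
Applying '+251 days' to 2038-12-01: counting 251 days forward gives 2039-08-09.
Adding +6 months to 2039-08-09 gives 2040-02-09.

2040-02-09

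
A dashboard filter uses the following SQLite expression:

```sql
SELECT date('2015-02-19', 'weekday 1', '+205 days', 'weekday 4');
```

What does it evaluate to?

2015-09-17

`weekday 1` advances to the next Monday; 2015-02-19 is a Thursday, so it moves forward to 2015-02-23.
Applying '+205 days' to 2015-02-23: counting 205 days forward gives 2015-09-16.
`weekday 4` advances to the next Thursday; 2015-09-16 is a Wednesday, so it moves forward to 2015-09-17.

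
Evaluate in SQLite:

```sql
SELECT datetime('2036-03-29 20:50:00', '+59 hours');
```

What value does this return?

+59 hours from 2036-03-29 20:50:00 is 2036-04-01 07:50:00 (crosses midnight).

2036-04-01 07:50:00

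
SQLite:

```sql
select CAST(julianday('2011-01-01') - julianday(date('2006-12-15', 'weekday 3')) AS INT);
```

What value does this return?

1473

`weekday 3` advances to the next Wednesday; 2006-12-15 is a Friday, so it moves forward to 2006-12-20.
11 days remain in December 2006 after the 20th (31 − 20).
Full months from January 2007 through December 2010 contribute their day counts.
Then 1 day into January 2011.
Total: 11 + 31 + 28 + 31 + 30 + 31 + 30 + 31 + 31 + 30 + 31 + 30 + 31 + 31 + 29 + 31 + 30 + 31 + 30 + 31 + 31 + 30 + 31 + 30 + 31 + 31 + 28 + 31 + 30 + 31 + 30 + 31 + 31 + 30 + 31 + 30 + 31 + 31 + 28 + 31 + 30 + 31 + 30 + 31 + 31 + 30 + 31 + 30 + 31 + 1 = 1473.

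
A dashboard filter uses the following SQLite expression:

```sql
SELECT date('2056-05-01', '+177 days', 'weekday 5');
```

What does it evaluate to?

Applying '+177 days' to 2056-05-01: counting 177 days forward gives 2056-10-25.
`weekday 5` advances to the next Friday; 2056-10-25 is a Wednesday, so it moves forward to 2056-10-27.

2056-10-27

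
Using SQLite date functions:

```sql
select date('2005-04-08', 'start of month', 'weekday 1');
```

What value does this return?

`start of month` rewinds 2005-04-08 to 2005-04-01.
`weekday 1` advances to the next Monday; 2005-04-01 is a Friday, so it moves forward to 2005-04-04.

2005-04-04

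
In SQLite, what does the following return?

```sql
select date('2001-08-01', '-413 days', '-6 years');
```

Applying '-413 days' to 2001-08-01: counting 413 days back gives 2000-06-14.
Adding -6 years to 2000-06-14 gives 1994-06-14.

1994-06-14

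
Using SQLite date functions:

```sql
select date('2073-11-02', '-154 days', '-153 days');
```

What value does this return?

2072-12-30

Applying '-154 days' to 2073-11-02: counting 154 days back gives 2073-06-01.
Applying '-153 days' to 2073-06-01: counting 153 days back gives 2072-12-30.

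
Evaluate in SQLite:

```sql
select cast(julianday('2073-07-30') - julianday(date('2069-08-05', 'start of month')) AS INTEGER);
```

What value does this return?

1459

`start of month` rewinds 2069-08-05 to 2069-08-01.
30 days remain in August 2069 after the 1st (31 − 1).
Full months from September 2069 through June 2073 contribute their day counts.
Then 30 days into July 2073.
Total: 30 + 30 + 31 + 30 + 31 + 31 + 28 + 31 + 30 + 31 + 30 + 31 + 31 + 30 + 31 + 30 + 31 + 31 + 28 + 31 + 30 + 31 + 30 + 31 + 31 + 30 + 31 + 30 + 31 + 31 + 29 + 31 + 30 + 31 + 30 + 31 + 31 + 30 + 31 + 30 + 31 + 31 + 28 + 31 + 30 + 31 + 30 + 30 = 1459.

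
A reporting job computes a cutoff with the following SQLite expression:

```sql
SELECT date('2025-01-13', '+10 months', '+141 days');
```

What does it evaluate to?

2026-04-03

Adding +10 months to 2025-01-13 gives 2025-11-13.
Applying '+141 days' to 2025-11-13: counting 141 days forward gives 2026-04-03.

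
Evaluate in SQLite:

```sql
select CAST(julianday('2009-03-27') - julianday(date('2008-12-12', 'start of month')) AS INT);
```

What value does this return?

`start of month` rewinds 2008-12-12 to 2008-12-01.
30 days remain in December 2008 after the 1st (31 − 1).
January 2009: 31 days.
February 2009: 28 days.
Then 27 days into March 2009.
Total: 30 + 31 + 28 + 27 = 116.

116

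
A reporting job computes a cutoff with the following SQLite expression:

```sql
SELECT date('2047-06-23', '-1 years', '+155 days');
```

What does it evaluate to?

2046-11-25

Adding -1 year to 2047-06-23 gives 2046-06-23.
Applying '+155 days' to 2046-06-23: counting 155 days forward gives 2046-11-25.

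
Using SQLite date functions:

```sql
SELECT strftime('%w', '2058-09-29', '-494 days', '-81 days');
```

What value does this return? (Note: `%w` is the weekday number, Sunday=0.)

6

First apply '-494 days', '-81 days': 2058-09-29 → 2057-03-03.
2057-03-03 is a Saturday; with Sunday=0 that is 6.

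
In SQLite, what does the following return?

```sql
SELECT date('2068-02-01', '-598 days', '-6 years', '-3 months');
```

Applying '-598 days' to 2068-02-01: counting 598 days back gives 2066-06-13.
Adding -6 years to 2066-06-13 gives 2060-06-13.
Adding -3 months to 2060-06-13 gives 2060-03-13.

2060-03-13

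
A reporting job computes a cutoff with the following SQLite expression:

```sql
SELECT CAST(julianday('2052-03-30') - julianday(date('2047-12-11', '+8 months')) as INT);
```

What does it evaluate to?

Adding +8 months to 2047-12-11 gives 2048-08-11.
20 days remain in August 2048 after the 11th (31 − 11).
Full months from September 2048 through February 2052 contribute their day counts.
Then 30 days into March 2052.
Total: 20 + 30 + 31 + 30 + 31 + 31 + 28 + 31 + 30 + 31 + 30 + 31 + 31 + 30 + 31 + 30 + 31 + 31 + 28 + 31 + 30 + 31 + 30 + 31 + 31 + 30 + 31 + 30 + 31 + 31 + 28 + 31 + 30 + 31 + 30 + 31 + 31 + 30 + 31 + 30 + 31 + 31 + 29 + 30 = 1327.

1327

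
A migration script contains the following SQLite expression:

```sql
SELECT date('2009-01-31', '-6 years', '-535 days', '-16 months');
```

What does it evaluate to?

Adding -6 years to 2009-01-31 gives 2003-01-31.
Applying '-535 days' to 2003-01-31: counting 535 days back gives 2001-08-14.
Adding -16 months to 2001-08-14 gives 2000-04-14.

2000-04-14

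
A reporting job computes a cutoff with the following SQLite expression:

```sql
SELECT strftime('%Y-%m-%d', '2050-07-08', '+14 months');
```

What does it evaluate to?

First apply '+14 months': 2050-07-08 → 2051-09-08.
`%Y-%m-%d` extracts the ISO date: 2051-09-08.

2051-09-08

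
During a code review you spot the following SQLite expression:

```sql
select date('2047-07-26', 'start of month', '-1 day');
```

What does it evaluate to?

`start of month` rewinds 2047-07-26 to 2047-07-01.
Going back 1 day from 2047-07-01 reaches 2047-06-30 (last day of June, 30 days).

2047-06-30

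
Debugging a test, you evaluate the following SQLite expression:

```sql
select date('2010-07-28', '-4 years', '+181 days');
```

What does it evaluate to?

2007-01-25

Adding -4 years to 2010-07-28 gives 2006-07-28.
Applying '+181 days' to 2006-07-28: counting 181 days forward gives 2007-01-25.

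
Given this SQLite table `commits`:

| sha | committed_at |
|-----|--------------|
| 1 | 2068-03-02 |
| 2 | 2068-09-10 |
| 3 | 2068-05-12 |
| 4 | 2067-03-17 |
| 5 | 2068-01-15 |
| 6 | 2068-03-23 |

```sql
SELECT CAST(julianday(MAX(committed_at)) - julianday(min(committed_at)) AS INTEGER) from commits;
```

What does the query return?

543

MIN = 2067-03-17, MAX = 2068-09-10.
14 days remain in March 2067 after the 17th (31 − 17).
Full months from April 2067 through August 2068 contribute their day counts.
Then 10 days into September 2068.
Total: 14 + 30 + 31 + 30 + 31 + 31 + 30 + 31 + 30 + 31 + 31 + 29 + 31 + 30 + 31 + 30 + 31 + 31 + 10 = 543.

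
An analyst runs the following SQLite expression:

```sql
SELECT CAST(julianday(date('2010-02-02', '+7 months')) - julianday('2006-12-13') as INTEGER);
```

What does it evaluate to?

Adding +7 months to 2010-02-02 gives 2010-09-02.
18 days remain in December 2006 after the 13th (31 − 13).
Full months from January 2007 through August 2010 contribute their day counts.
Then 2 days into September 2010.
Total: 18 + 31 + 28 + 31 + 30 + 31 + 30 + 31 + 31 + 30 + 31 + 30 + 31 + 31 + 29 + 31 + 30 + 31 + 30 + 31 + 31 + 30 + 31 + 30 + 31 + 31 + 28 + 31 + 30 + 31 + 30 + 31 + 31 + 30 + 31 + 30 + 31 + 31 + 28 + 31 + 30 + 31 + 30 + 31 + 31 + 2 = 1359.

1359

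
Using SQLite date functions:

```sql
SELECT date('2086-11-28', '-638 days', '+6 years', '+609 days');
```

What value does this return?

2092-10-29

Applying '-638 days' to 2086-11-28: counting 638 days back gives 2085-02-28.
Adding +6 years to 2085-02-28 gives 2091-02-28.
Applying '+609 days' to 2091-02-28: counting 609 days forward gives 2092-10-29.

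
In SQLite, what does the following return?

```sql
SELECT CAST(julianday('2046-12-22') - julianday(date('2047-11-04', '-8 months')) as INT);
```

Adding -8 months to 2047-11-04 gives 2047-03-04.
9 days remain in December 2046 after the 22nd (31 − 22).
January 2047: 31 days.
February 2047: 28 days.
Then 4 days into March 2047.
Total: 9 + 31 + 28 + 4 = 72.
The subtraction is earlier − later, so the result is −72 → -72.

-72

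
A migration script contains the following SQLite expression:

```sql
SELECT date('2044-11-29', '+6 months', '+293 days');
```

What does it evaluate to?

2046-03-18

Adding +6 months to 2044-11-29 gives 2045-05-29.
Applying '+293 days' to 2045-05-29: counting 293 days forward gives 2046-03-18.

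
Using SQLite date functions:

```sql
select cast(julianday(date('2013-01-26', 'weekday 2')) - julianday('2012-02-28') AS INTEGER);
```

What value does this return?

`weekday 2` advances to the next Tuesday; 2013-01-26 is a Saturday, so it moves forward to 2013-01-29.
1 day remains in February 2012 after the 28th (29 − 28).
Full months from March 2012 through December 2012 contribute their day counts.
Then 29 days into January 2013.
Total: 1 + 31 + 30 + 31 + 30 + 31 + 31 + 30 + 31 + 30 + 31 + 29 = 336.

336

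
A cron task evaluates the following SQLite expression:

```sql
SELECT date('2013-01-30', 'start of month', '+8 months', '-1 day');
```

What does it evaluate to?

`start of month` rewinds 2013-01-30 to 2013-01-01.
Adding +8 months to 2013-01-01 gives 2013-09-01.
Going back 1 day from 2013-09-01 reaches 2013-08-31 (last day of August, 31 days).

2013-08-31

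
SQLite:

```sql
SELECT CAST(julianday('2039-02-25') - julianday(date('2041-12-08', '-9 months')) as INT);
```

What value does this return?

-742

Adding -9 months to 2041-12-08 gives 2041-03-08.
3 days remain in February 2039 after the 25th (28 − 25).
Full months from March 2039 through February 2041 contribute their day counts.
Then 8 days into March 2041.
Total: 3 + 31 + 30 + 31 + 30 + 31 + 31 + 30 + 31 + 30 + 31 + 31 + 29 + 31 + 30 + 31 + 30 + 31 + 31 + 30 + 31 + 30 + 31 + 31 + 28 + 8 = 742.
The subtraction is earlier − later, so the result is −742 → -742.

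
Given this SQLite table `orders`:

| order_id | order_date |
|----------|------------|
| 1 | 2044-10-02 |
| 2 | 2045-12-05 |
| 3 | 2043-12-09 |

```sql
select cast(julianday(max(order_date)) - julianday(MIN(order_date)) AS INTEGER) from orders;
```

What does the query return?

727

MIN = 2043-12-09, MAX = 2045-12-05.
22 days remain in December 2043 after the 9th (31 − 9).
Full months from January 2044 through November 2045 contribute their day counts.
Then 5 days into December 2045.
Total: 22 + 31 + 29 + 31 + 30 + 31 + 30 + 31 + 31 + 30 + 31 + 30 + 31 + 31 + 28 + 31 + 30 + 31 + 30 + 31 + 31 + 30 + 31 + 30 + 5 = 727.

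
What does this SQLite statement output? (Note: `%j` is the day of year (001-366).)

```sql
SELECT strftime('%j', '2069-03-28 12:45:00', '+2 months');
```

First apply '+2 months': 2069-03-28 12:45:00 → 2069-05-28 12:45:00.
Day-of-year for 2069-05-28: days since 2069-01-01 inclusive = 148, zero-padded to 148.

148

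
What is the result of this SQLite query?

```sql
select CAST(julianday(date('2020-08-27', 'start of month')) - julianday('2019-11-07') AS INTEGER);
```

268

`start of month` rewinds 2020-08-27 to 2020-08-01.
23 days remain in November 2019 after the 7th (30 − 7).
Full months from December 2019 through July 2020 contribute their day counts.
Then 1 day into August 2020.
Total: 23 + 31 + 31 + 29 + 31 + 30 + 31 + 30 + 31 + 1 = 268.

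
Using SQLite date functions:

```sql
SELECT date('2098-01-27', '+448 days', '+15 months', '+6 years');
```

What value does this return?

Applying '+448 days' to 2098-01-27: counting 448 days forward gives 2099-04-20.
Adding +15 months to 2099-04-20 gives 2100-07-20.
Adding +6 years to 2100-07-20 gives 2106-07-20.

2106-07-20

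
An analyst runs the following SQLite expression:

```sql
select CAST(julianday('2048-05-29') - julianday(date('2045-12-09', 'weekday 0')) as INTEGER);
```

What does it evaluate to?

901

`weekday 0` advances to the next Sunday; 2045-12-09 is a Saturday, so it moves forward to 2045-12-10.
21 days remain in December 2045 after the 10th (31 − 10).
Full months from January 2046 through April 2048 contribute their day counts.
Then 29 days into May 2048.
Total: 21 + 31 + 28 + 31 + 30 + 31 + 30 + 31 + 31 + 30 + 31 + 30 + 31 + 31 + 28 + 31 + 30 + 31 + 30 + 31 + 31 + 30 + 31 + 30 + 31 + 31 + 29 + 31 + 30 + 29 = 901.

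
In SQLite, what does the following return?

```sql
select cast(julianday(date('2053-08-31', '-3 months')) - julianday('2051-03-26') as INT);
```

797

Adding -3 months to 2053-08-31 gives 2053-05-31.
5 days remain in March 2051 after the 26th (31 − 26).
Full months from April 2051 through April 2053 contribute their day counts.
Then 31 days into May 2053.
Total: 5 + 30 + 31 + 30 + 31 + 31 + 30 + 31 + 30 + 31 + 31 + 29 + 31 + 30 + 31 + 30 + 31 + 31 + 30 + 31 + 30 + 31 + 31 + 28 + 31 + 30 + 31 = 797.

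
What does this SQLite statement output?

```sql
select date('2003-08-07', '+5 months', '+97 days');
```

Adding +5 months to 2003-08-07 gives 2004-01-07.
Applying '+97 days' to 2004-01-07: counting 97 days forward gives 2004-04-13.

2004-04-13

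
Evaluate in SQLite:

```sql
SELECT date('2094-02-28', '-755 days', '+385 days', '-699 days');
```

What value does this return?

Applying '-755 days' to 2094-02-28: counting 755 days back gives 2092-02-04.
Applying '+385 days' to 2092-02-04: counting 385 days forward gives 2093-02-23.
Applying '-699 days' to 2093-02-23: counting 699 days back gives 2091-03-27.

2091-03-27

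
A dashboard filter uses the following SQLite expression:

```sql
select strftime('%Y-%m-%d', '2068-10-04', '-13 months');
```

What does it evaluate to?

First apply '-13 months': 2068-10-04 → 2067-09-04.
`%Y-%m-%d` extracts the ISO date: 2067-09-04.

2067-09-04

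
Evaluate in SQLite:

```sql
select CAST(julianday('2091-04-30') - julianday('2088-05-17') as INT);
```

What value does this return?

14 days remain in May 2088 after the 17th (31 − 17).
Full months from June 2088 through March 2091 contribute their day counts.
Then 30 days into April 2091.
Total: 14 + 30 + 31 + 31 + 30 + 31 + 30 + 31 + 31 + 28 + 31 + 30 + 31 + 30 + 31 + 31 + 30 + 31 + 30 + 31 + 31 + 28 + 31 + 30 + 31 + 30 + 31 + 31 + 30 + 31 + 30 + 31 + 31 + 28 + 31 + 30 = 1078.

1078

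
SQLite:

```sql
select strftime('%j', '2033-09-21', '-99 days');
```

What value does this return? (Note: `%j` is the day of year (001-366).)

165

First apply '-99 days': 2033-09-21 → 2033-06-14.
Day-of-year for 2033-06-14: days since 2033-01-01 inclusive = 165, zero-padded to 165.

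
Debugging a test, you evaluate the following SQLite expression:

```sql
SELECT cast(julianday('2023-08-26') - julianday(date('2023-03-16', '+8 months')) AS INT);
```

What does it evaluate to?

-82

Adding +8 months to 2023-03-16 gives 2023-11-16.
5 days remain in August 2023 after the 26th (31 − 26).
September 2023: 30 days.
October 2023: 31 days.
Then 16 days into November 2023.
Total: 5 + 30 + 31 + 16 = 82.
The subtraction is earlier − later, so the result is −82 → -82.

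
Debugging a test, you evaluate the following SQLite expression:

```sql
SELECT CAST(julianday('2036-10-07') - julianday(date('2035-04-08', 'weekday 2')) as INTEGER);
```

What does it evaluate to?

`weekday 2` advances to the next Tuesday; 2035-04-08 is a Sunday, so it moves forward to 2035-04-10.
20 days remain in April 2035 after the 10th (30 − 10).
Full months from May 2035 through September 2036 contribute their day counts.
Then 7 days into October 2036.
Total: 20 + 31 + 30 + 31 + 31 + 30 + 31 + 30 + 31 + 31 + 29 + 31 + 30 + 31 + 30 + 31 + 31 + 30 + 7 = 546.

546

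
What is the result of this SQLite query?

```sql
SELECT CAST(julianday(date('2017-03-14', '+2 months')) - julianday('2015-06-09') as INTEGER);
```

Adding +2 months to 2017-03-14 gives 2017-05-14.
21 days remain in June 2015 after the 9th (30 − 9).
Full months from July 2015 through April 2017 contribute their day counts.
Then 14 days into May 2017.
Total: 21 + 31 + 31 + 30 + 31 + 30 + 31 + 31 + 29 + 31 + 30 + 31 + 30 + 31 + 31 + 30 + 31 + 30 + 31 + 31 + 28 + 31 + 30 + 14 = 705.

705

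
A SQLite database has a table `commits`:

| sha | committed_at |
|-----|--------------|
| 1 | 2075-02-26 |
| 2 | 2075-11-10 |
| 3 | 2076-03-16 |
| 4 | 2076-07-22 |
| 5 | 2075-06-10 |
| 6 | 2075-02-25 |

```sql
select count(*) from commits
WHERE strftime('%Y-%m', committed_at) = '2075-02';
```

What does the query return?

Rows with year-month 2075-02: 2075-02-26, 2075-02-25 → 2.

2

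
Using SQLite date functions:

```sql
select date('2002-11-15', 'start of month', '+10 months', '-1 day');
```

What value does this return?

2003-08-31

`start of month` rewinds 2002-11-15 to 2002-11-01.
Adding +10 months to 2002-11-01 gives 2003-09-01.
Going back 1 day from 2003-09-01 reaches 2003-08-31 (last day of August, 31 days).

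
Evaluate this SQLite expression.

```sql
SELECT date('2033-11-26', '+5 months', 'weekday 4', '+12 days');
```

Adding +5 months to 2033-11-26 gives 2034-04-26.
`weekday 4` advances to the next Thursday; 2034-04-26 is a Wednesday, so it moves forward to 2034-04-27.
April 2034 has 30 days; 3 remain after the 27th, so 4 days reach 2034-05-01.
Advancing 8 more days within May lands on 2034-05-09.

2034-05-09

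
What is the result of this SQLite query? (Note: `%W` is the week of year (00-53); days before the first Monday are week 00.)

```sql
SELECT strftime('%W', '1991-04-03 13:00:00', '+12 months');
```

13

First apply '+12 months': 1991-04-03 13:00:00 → 1992-04-03 13:00:00.
1992-04-03 is a Friday. SQLite's %W counts Mondays since the year started; the result is 13.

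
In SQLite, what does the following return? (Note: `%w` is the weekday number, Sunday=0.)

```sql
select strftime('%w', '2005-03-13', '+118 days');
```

6

First apply '+118 days': 2005-03-13 → 2005-07-09.
2005-07-09 is a Saturday; with Sunday=0 that is 6.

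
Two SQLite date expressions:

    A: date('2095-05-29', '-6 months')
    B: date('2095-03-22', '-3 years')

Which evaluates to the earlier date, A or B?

B

A = 2094-11-29.
B = 2092-03-22.
B is earlier.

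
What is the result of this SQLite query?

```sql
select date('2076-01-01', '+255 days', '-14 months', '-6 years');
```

Applying '+255 days' to 2076-01-01: counting 255 days forward gives 2076-09-12.
Adding -14 months to 2076-09-12 gives 2075-07-12.
Adding -6 years to 2075-07-12 gives 2069-07-12.

2069-07-12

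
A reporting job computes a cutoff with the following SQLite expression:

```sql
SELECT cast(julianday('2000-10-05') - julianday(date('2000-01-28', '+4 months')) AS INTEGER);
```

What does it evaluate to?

130

Adding +4 months to 2000-01-28 gives 2000-05-28.
3 days remain in May 2000 after the 28th (31 − 28).
June 2000: 30 days.
July 2000: 31 days.
August 2000: 31 days.
September 2000: 30 days.
Then 5 days into October 2000.
Total: 3 + 30 + 31 + 31 + 30 + 5 = 130.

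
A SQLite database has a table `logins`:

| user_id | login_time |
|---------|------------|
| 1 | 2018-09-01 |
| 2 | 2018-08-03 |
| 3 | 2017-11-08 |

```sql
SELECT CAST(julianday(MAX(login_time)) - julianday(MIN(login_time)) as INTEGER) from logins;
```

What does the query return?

297

MIN = 2017-11-08, MAX = 2018-09-01.
22 days remain in November 2017 after the 8th (30 − 8).
Full months from December 2017 through August 2018 contribute their day counts.
Then 1 day into September 2018.
Total: 22 + 31 + 31 + 28 + 31 + 30 + 31 + 30 + 31 + 31 + 1 = 297.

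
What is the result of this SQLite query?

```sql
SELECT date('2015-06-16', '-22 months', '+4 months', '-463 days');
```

2012-09-09

Adding -22 months to 2015-06-16 gives 2013-08-16.
Adding +4 months to 2013-08-16 gives 2013-12-16.
Applying '-463 days' to 2013-12-16: counting 463 days back gives 2012-09-09.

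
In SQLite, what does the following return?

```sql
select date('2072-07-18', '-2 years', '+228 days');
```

2071-03-03

Adding -2 years to 2072-07-18 gives 2070-07-18.
Applying '+228 days' to 2070-07-18: counting 228 days forward gives 2071-03-03.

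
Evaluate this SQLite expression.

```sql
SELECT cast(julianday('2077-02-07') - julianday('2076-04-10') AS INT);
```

303

20 days remain in April 2076 after the 10th (30 − 10).
Full months from May 2076 through January 2077 contribute their day counts.
Then 7 days into February 2077.
Total: 20 + 31 + 30 + 31 + 31 + 30 + 31 + 30 + 31 + 31 + 7 = 303.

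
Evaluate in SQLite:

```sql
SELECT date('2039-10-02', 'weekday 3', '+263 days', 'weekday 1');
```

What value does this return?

`weekday 3` advances to the next Wednesday; 2039-10-02 is a Sunday, so it moves forward to 2039-10-05.
Applying '+263 days' to 2039-10-05: counting 263 days forward gives 2040-06-24.
`weekday 1` advances to the next Monday; 2040-06-24 is a Sunday, so it moves forward to 2040-06-25.

2040-06-25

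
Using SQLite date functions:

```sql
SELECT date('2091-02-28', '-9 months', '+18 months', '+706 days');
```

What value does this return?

2093-11-03

Adding -9 months to 2091-02-28 gives 2090-05-28.
Adding +18 months to 2090-05-28 gives 2091-11-28.
Applying '+706 days' to 2091-11-28: counting 706 days forward gives 2093-11-03.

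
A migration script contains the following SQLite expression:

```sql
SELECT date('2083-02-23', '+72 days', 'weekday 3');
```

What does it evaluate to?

Applying '+72 days' to 2083-02-23: counting 72 days forward gives 2083-05-06.
`weekday 3` advances to the next Wednesday; 2083-05-06 is a Thursday, so it moves forward to 2083-05-12.

2083-05-12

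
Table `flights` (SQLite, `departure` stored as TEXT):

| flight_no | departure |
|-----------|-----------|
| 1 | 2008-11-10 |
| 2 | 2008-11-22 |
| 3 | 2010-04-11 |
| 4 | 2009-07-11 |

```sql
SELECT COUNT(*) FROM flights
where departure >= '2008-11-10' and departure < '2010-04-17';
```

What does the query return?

Rows in [2008-11-10, 2010-04-17): 2008-11-10, 2008-11-22, 2010-04-11, 2009-07-11 → 4 rows.

4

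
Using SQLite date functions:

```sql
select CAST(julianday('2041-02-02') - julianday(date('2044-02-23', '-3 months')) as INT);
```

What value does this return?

Adding -3 months to 2044-02-23 gives 2043-11-23.
26 days remain in February 2041 after the 2nd (28 − 2).
Full months from March 2041 through October 2043 contribute their day counts.
Then 23 days into November 2043.
Total: 26 + 31 + 30 + 31 + 30 + 31 + 31 + 30 + 31 + 30 + 31 + 31 + 28 + 31 + 30 + 31 + 30 + 31 + 31 + 30 + 31 + 30 + 31 + 31 + 28 + 31 + 30 + 31 + 30 + 31 + 31 + 30 + 31 + 23 = 1024.
The subtraction is earlier − later, so the result is −1024 → -1024.

-1024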